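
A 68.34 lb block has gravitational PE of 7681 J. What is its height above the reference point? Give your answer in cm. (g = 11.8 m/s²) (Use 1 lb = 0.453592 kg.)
Convert to SI: m = 30.9985 kg, PE = 7681.0 J
h = PE/(mg) = 7681.0/(30.9985·11.8) = 20.9988 m = 2100 cm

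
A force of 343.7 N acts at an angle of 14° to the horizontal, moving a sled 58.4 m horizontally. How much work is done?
W = F·d·cosθ = (343.7)(58.4)cos(14°) = 19480 J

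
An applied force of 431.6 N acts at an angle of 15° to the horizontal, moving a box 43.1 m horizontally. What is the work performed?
W = F·d·cosθ = (431.6)(43.1)cos(15°) = 17970 J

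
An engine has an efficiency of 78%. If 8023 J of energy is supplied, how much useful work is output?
W_out = η·W_in = 0.78·8023 = 6257.94 J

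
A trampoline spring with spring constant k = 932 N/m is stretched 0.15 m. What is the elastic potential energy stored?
PE = ½kx² = ½(932)(0.15)² = 10.49 J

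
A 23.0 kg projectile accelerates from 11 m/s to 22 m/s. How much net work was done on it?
W = ΔKE = ½m(v₂² − v₁²) = ½(23.0)(22² − 11²) = 4174.5 J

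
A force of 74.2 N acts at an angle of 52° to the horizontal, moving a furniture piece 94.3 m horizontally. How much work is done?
W = F·d·cosθ = (74.2)(94.3)cos(52°) = 4308 J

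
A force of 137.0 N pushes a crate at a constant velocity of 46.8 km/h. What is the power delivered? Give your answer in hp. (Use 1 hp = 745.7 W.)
Convert to SI: F = 137.0 N, v = 13.0 m/s
P = Fv = (137.0)(13.0) = 1781.0 W = 2.388 hp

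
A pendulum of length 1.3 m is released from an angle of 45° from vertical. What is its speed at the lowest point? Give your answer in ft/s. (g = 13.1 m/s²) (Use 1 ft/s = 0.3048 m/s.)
h = L(1 − cosθ) = 1.3(1 − cos45°) = 0.380761 m
v = √(2gh) = √(2·13.1·0.380761) = 3.15847 m/s = 10.36 ft/s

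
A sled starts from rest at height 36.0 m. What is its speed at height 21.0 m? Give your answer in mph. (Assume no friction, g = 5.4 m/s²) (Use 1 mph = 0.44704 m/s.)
mgh₁ = mgh₂ + ½mv² ⇒ v = √(2g(h₁−h₂)) = √(2·5.4·15.0) = 12.7279 m/s = 28.47 mph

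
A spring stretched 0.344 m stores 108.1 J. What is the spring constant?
k = 2·PE/x² = 2·108.1/(0.344)² = 1827 N/m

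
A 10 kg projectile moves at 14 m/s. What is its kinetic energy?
KE = ½mv² = ½(10)(14)² = 980.0 J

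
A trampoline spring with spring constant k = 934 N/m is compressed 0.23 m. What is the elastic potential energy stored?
PE = ½kx² = ½(934)(0.23)² = 24.7 J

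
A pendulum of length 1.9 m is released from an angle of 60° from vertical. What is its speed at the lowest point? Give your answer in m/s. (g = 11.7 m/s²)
h = L(1 − cosθ) = 1.9(1 − cos60°) = 0.95 m
v = √(2gh) = √(2·11.7·0.95) = 4.715 m/s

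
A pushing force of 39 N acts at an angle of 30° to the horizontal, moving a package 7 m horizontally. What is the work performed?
W = F·d·cosθ = (39)(7)cos(30°) = 236.4 J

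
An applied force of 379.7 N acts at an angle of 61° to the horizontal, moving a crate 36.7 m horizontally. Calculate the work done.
W = F·d·cosθ = (379.7)(36.7)cos(61°) = 6756 J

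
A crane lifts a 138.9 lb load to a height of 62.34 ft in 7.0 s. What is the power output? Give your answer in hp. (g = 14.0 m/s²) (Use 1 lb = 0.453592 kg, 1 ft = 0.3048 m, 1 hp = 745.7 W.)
Convert to SI: m = 63.0039 kg, h = 19.0012 m, t = 7.0 s
P = mgh/t = (63.0039)(14.0)(19.0012)/7.0 = 2394.3 W = 3.211 hp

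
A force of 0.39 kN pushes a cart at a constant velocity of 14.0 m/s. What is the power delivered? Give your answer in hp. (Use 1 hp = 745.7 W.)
Convert to SI: F = 390.0 N, v = 14.0 m/s
P = Fv = (390.0)(14.0) = 5460.0 W = 7.322 hp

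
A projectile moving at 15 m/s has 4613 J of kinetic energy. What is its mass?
m = 2·KE/v² = 2·4613/(15)² = 41.0 kg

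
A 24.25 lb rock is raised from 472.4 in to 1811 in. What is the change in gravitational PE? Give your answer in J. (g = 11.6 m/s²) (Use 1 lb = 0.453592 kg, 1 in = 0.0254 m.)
Convert to SI: m = 10.9996 kg, Δh = 34.0004 m
ΔPE = mgΔh = (10.9996)(11.6)(34.0004) = 4338 J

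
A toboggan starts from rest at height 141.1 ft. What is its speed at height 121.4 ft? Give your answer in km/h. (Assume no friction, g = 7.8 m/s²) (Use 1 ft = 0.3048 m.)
Convert to SI: h₁−h₂ = 6.00456 m
mgh₁ = mgh₂ + ½mv² ⇒ v = √(2g(h₁−h₂)) = √(2·7.8·6.00456) = 9.67838 m/s = 34.84 km/h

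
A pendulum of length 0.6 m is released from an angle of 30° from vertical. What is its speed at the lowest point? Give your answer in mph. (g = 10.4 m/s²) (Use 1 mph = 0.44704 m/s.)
h = L(1 − cosθ) = 0.6(1 − cos30°) = 0.0803848 m
v = √(2gh) = √(2·10.4·0.0803848) = 1.29306 m/s = 2.892 mph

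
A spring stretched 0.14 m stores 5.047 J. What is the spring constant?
k = 2·PE/x² = 2·5.047/(0.14)² = 515.0 N/m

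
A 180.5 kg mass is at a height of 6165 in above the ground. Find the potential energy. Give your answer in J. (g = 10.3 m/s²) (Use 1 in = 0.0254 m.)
Convert to SI: m = 180.5 kg, h = 156.591 m
PE = mgh = (180.5)(10.3)(156.591) = 291100 J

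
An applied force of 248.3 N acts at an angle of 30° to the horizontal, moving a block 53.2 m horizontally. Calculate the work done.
W = F·d·cosθ = (248.3)(53.2)cos(30°) = 11440 J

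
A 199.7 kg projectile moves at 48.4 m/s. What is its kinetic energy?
KE = ½mv² = ½(199.7)(48.4)² = 233900 J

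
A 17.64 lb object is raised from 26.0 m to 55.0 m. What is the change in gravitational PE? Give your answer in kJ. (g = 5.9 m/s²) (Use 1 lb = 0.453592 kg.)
Convert to SI: m = 8.00136 kg, Δh = 29.0 m
ΔPE = mgΔh = (8.00136)(5.9)(29.0) = 1369.03 J = 1.369 kJ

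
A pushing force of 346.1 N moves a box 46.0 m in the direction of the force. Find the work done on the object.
W = F·d = (346.1)(46.0) = 15920 J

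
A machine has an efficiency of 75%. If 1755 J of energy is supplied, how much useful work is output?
W_out = η·W_in = 0.75·1755 = 1316.25 J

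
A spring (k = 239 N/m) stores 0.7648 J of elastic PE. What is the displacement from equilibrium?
x = √(2·PE/k) = √(2·0.7648/239) = 0.08 m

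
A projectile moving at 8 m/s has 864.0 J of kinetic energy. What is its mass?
m = 2·KE/v² = 2·864.0/(8)² = 27.0 kg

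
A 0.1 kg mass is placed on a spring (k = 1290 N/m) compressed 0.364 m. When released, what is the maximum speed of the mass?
½kx² = ½mv² ⇒ v = x√(k/m) = (0.364)√(1290/0.1) = 41.34 m/s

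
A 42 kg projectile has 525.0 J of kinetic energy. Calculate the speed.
v = √(2·KE/m) = √(2·525.0/42) = 5.0 m/s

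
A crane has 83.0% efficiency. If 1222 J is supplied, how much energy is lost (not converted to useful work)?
W_lost = W_in(1 − η) = 1222·(1 − 0.83) = 207.7 J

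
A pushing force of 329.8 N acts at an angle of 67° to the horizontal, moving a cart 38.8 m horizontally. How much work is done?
W = F·d·cosθ = (329.8)(38.8)cos(67°) = 5000 J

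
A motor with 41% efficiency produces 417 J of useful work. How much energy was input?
W_in = W_out/η = 417/0.41 = 1017 J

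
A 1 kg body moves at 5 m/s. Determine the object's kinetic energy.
KE = ½mv² = ½(1)(5)² = 12.5 J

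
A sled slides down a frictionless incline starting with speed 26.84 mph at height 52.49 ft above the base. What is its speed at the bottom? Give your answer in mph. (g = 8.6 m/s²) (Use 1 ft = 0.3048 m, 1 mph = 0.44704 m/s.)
Convert to SI: v₀ = 11.9986 m/s, h = 15.999 m
½mv₀² + mgh = ½mv² ⇒ v = √(v₀² + 2gh) = √(11.9986² + 2·8.6·15.999) = 20.4731 m/s = 45.8 mph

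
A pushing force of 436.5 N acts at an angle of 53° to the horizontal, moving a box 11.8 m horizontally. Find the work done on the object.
W = F·d·cosθ = (436.5)(11.8)cos(53°) = 3100 J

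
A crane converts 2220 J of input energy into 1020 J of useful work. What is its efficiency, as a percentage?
η = W_out/W_in = 1020/2220 = 45.95%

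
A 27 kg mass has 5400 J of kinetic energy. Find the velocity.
v = √(2·KE/m) = √(2·5400/27) = 20.0 m/s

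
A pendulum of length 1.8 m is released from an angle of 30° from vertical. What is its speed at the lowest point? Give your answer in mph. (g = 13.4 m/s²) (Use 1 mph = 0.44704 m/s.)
h = L(1 − cosθ) = 1.8(1 − cos30°) = 0.241154 m
v = √(2gh) = √(2·13.4·0.241154) = 2.54223 m/s = 5.687 mph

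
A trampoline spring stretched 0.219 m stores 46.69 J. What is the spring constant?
k = 2·PE/x² = 2·46.69/(0.219)² = 1947 N/m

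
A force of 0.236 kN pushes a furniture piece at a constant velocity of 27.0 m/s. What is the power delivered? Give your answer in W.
Convert to SI: F = 236.0 N, v = 27.0 m/s
P = Fv = (236.0)(27.0) = 6372 W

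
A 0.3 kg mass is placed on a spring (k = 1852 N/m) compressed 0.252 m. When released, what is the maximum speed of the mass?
½kx² = ½mv² ⇒ v = x√(k/m) = (0.252)√(1852/0.3) = 19.8 m/s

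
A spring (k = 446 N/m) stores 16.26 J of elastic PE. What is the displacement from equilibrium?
x = √(2·PE/k) = √(2·16.26/446) = 0.27 m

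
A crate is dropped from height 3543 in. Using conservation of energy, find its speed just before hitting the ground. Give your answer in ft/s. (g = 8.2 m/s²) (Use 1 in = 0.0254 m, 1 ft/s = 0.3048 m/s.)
Convert to SI: h = 89.9922 m
mgh = ½mv² ⇒ v = √(2gh) = √(2·8.2·89.9922) = 38.4171 m/s = 126.0 ft/s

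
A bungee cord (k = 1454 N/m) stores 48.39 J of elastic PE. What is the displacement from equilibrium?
x = √(2·PE/k) = √(2·48.39/1454) = 0.258 m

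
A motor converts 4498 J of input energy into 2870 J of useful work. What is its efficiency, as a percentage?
η = W_out/W_in = 2870/4498 = 63.81%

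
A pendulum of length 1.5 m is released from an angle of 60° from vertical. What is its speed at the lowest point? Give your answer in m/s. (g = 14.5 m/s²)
h = L(1 − cosθ) = 1.5(1 − cos60°) = 0.75 m
v = √(2gh) = √(2·14.5·0.75) = 4.664 m/s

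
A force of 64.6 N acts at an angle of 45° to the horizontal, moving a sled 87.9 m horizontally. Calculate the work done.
W = F·d·cosθ = (64.6)(87.9)cos(45°) = 4015 J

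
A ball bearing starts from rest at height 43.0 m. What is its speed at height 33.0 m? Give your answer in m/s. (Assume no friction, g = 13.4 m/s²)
mgh₁ = mgh₂ + ½mv² ⇒ v = √(2g(h₁−h₂)) = √(2·13.4·10.0) = 16.37 m/s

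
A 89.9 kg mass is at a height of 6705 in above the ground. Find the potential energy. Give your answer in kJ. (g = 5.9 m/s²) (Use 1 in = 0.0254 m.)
Convert to SI: m = 89.9 kg, h = 170.307 m
PE = mgh = (89.9)(5.9)(170.307) = 90332.5 J = 90.33 kJ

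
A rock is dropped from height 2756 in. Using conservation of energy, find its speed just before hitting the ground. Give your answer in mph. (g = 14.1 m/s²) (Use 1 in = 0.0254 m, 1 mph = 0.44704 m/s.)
Convert to SI: h = 70.0024 m
mgh = ½mv² ⇒ v = √(2gh) = √(2·14.1·70.0024) = 44.4305 m/s = 99.39 mph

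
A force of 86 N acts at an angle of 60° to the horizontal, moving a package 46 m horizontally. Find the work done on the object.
W = F·d·cosθ = (86)(46)cos(60°) = 1978 J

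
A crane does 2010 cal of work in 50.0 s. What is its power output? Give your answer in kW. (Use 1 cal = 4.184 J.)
Convert to SI: W = 8409.84 J, t = 50.0 s
P = W/t = 8409.84/50.0 = 168.197 W = 0.1682 kW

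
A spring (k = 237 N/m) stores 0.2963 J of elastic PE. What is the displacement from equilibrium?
x = √(2·PE/k) = √(2·0.2963/237) = 0.05 m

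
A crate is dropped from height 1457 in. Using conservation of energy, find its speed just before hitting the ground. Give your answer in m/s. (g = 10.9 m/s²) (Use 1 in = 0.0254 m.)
Convert to SI: h = 37.0078 m
mgh = ½mv² ⇒ v = √(2gh) = √(2·10.9·37.0078) = 28.4 m/s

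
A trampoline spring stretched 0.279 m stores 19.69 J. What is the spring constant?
k = 2·PE/x² = 2·19.69/(0.279)² = 505.9 N/m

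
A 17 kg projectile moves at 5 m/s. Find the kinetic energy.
KE = ½mv² = ½(17)(5)² = 212.5 J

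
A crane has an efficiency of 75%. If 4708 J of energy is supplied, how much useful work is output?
W_out = η·W_in = 0.75·4708 = 3531.0 J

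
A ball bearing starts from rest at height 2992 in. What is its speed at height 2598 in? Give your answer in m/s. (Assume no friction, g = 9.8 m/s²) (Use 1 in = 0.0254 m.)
Convert to SI: h₁−h₂ = 10.0076 m
mgh₁ = mgh₂ + ½mv² ⇒ v = √(2g(h₁−h₂)) = √(2·9.8·10.0076) = 14.01 m/s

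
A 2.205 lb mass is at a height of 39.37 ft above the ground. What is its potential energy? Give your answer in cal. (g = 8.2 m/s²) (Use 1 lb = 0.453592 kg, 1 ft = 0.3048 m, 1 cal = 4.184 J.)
Convert to SI: m = 1.00017 kg, h = 12.0 m
PE = mgh = (1.00017)(8.2)(12.0) = 98.4166 J = 23.52 cal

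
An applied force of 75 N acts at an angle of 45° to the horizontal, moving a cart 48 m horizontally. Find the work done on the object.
W = F·d·cosθ = (75)(48)cos(45°) = 2546 J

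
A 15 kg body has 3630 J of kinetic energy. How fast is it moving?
v = √(2·KE/m) = √(2·3630/15) = 22.0 m/s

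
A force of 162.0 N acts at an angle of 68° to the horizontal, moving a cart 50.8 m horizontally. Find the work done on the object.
W = F·d·cosθ = (162.0)(50.8)cos(68°) = 3083 J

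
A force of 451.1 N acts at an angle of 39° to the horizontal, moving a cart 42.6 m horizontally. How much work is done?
W = F·d·cosθ = (451.1)(42.6)cos(39°) = 14930 J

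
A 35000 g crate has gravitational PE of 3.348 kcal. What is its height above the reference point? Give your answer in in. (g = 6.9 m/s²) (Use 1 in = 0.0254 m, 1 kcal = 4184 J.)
Convert to SI: m = 35.0 kg, PE = 14008.0 J
h = PE/(mg) = 14008.0/(35.0·6.9) = 58.0043 m = 2284 in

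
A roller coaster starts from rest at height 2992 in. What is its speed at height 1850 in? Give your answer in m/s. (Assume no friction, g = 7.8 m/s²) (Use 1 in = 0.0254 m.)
Convert to SI: h₁−h₂ = 29.0068 m
mgh₁ = mgh₂ + ½mv² ⇒ v = √(2g(h₁−h₂)) = √(2·7.8·29.0068) = 21.27 m/s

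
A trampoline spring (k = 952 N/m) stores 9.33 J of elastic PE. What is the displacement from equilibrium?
x = √(2·PE/k) = √(2·9.33/952) = 0.14 m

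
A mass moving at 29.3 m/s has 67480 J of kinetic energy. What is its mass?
m = 2·KE/v² = 2·67480/(29.3)² = 157.2 kg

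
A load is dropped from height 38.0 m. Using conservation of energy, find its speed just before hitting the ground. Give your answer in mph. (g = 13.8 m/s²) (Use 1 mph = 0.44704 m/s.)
mgh = ½mv² ⇒ v = √(2gh) = √(2·13.8·38.0) = 32.3852 m/s = 72.44 mph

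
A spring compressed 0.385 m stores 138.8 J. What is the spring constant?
k = 2·PE/x² = 2·138.8/(0.385)² = 1873 N/m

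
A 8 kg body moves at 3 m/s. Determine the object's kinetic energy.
KE = ½mv² = ½(8)(3)² = 36.0 J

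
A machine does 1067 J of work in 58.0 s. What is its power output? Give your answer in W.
P = W/t = 1067.0/58.0 = 18.4 W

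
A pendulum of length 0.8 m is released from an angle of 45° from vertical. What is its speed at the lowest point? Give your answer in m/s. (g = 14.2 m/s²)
h = L(1 − cosθ) = 0.8(1 − cos45°) = 0.234315 m
v = √(2gh) = √(2·14.2·0.234315) = 2.58 m/s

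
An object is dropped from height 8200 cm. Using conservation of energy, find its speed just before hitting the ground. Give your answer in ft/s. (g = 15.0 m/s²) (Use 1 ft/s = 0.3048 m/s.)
Convert to SI: h = 82.0 m
mgh = ½mv² ⇒ v = √(2gh) = √(2·15.0·82.0) = 49.5984 m/s = 162.7 ft/s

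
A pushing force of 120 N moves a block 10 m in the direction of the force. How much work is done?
W = F·d = (120)(10) = 1200 J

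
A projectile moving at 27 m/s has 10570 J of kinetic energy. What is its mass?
m = 2·KE/v² = 2·10570/(27)² = 29.0 kg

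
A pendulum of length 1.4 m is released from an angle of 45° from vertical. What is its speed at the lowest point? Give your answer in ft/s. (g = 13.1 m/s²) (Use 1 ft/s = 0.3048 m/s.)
h = L(1 − cosθ) = 1.4(1 − cos45°) = 0.410051 m
v = √(2gh) = √(2·13.1·0.410051) = 3.2777 m/s = 10.75 ft/s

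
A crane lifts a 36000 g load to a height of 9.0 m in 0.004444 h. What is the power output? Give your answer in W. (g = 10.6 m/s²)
Convert to SI: m = 36.0 kg, h = 9.0 m, t = 15.9984 s
P = mgh/t = (36.0)(10.6)(9.0)/15.9984 = 214.7 W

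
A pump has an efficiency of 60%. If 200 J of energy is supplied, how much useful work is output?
W_out = η·W_in = 0.6·200 = 120.0 J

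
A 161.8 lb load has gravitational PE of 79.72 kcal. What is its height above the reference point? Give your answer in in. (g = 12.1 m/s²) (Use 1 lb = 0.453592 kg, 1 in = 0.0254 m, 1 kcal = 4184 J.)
Convert to SI: m = 73.3912 kg, PE = 333548 J
h = PE/(mg) = 333548/(73.3912·12.1) = 375.604 m = 14790 in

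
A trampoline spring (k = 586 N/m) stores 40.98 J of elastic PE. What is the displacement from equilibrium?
x = √(2·PE/k) = √(2·40.98/586) = 0.374 m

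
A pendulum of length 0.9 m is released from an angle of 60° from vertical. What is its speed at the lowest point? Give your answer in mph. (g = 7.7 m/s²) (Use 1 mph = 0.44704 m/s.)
h = L(1 − cosθ) = 0.9(1 − cos60°) = 0.45 m
v = √(2gh) = √(2·7.7·0.45) = 2.63249 m/s = 5.889 mph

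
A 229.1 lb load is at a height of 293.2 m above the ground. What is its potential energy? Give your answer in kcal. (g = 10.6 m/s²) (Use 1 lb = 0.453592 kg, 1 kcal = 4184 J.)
Convert to SI: m = 103.918 kg, h = 293.2 m
PE = mgh = (103.918)(10.6)(293.2) = 322969 J = 77.19 kcal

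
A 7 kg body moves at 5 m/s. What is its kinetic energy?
KE = ½mv² = ½(7)(5)² = 87.5 J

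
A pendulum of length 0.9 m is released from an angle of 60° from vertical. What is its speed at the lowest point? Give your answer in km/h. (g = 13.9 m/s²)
h = L(1 − cosθ) = 0.9(1 − cos60°) = 0.45 m
v = √(2gh) = √(2·13.9·0.45) = 3.53695 m/s = 12.73 km/h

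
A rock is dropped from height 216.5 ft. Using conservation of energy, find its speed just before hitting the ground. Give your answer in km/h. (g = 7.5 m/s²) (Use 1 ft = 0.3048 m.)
Convert to SI: h = 65.9892 m
mgh = ½mv² ⇒ v = √(2gh) = √(2·7.5·65.9892) = 31.4617 m/s = 113.3 km/h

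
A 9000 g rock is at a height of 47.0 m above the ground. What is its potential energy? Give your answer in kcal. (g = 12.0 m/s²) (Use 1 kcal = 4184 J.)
Convert to SI: m = 9.0 kg, h = 47.0 m
PE = mgh = (9.0)(12.0)(47.0) = 5076.0 J = 1.213 kcal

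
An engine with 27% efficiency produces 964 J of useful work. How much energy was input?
W_in = W_out/η = 964/0.27 = 3570 J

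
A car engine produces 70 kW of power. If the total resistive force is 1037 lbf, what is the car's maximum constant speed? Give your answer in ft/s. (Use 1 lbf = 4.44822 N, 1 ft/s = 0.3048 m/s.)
Convert to SI: F = 4612.8 N
P = Fv ⇒ v = P/F = 70000 W/4612.8 N = 15.1752 m/s = 49.79 ft/s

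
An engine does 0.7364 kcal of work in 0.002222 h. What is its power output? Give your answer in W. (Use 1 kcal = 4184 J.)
Convert to SI: W = 3081.1 J, t = 7.9992 s
P = W/t = 3081.1/7.9992 = 385.2 W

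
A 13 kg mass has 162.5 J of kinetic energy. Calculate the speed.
v = √(2·KE/m) = √(2·162.5/13) = 5.0 m/s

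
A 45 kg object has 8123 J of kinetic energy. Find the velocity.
v = √(2·KE/m) = √(2·8123/45) = 19.0 m/s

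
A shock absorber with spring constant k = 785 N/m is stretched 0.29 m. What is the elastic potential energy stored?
PE = ½kx² = ½(785)(0.29)² = 33.01 J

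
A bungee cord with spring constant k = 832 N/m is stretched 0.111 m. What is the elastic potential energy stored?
PE = ½kx² = ½(832)(0.111)² = 5.126 J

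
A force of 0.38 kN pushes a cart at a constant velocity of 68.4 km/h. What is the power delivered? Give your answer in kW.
Convert to SI: F = 380.0 N, v = 19.0 m/s
P = Fv = (380.0)(19.0) = 7220.0 W = 7.22 kW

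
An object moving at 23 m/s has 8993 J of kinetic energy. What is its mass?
m = 2·KE/v² = 2·8993/(23)² = 34.0 kg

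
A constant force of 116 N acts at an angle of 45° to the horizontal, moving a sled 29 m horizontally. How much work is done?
W = F·d·cosθ = (116)(29)cos(45°) = 2379 J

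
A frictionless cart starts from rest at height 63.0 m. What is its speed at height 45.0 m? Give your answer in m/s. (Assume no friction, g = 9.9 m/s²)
mgh₁ = mgh₂ + ½mv² ⇒ v = √(2g(h₁−h₂)) = √(2·9.9·18.0) = 18.88 m/s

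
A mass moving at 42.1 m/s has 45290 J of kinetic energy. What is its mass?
m = 2·KE/v² = 2·45290/(42.1)² = 51.11 kg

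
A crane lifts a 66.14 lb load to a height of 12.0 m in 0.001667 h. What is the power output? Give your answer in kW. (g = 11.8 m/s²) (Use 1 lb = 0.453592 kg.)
Convert to SI: m = 30.0006 kg, h = 12.0 m, t = 6.0012 s
P = mgh/t = (30.0006)(11.8)(12.0)/6.0012 = 707.872 W = 0.7079 kW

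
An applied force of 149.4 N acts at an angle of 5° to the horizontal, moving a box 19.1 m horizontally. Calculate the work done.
W = F·d·cosθ = (149.4)(19.1)cos(5°) = 2843 J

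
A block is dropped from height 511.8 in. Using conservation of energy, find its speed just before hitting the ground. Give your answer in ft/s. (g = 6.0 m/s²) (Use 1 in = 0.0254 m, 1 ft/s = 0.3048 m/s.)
Convert to SI: h = 12.9997 m
mgh = ½mv² ⇒ v = √(2gh) = √(2·6.0·12.9997) = 12.4899 m/s = 40.98 ft/s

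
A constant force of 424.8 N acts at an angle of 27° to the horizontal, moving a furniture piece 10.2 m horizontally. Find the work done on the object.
W = F·d·cosθ = (424.8)(10.2)cos(27°) = 3861 J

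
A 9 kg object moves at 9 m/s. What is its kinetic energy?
KE = ½mv² = ½(9)(9)² = 364.5 J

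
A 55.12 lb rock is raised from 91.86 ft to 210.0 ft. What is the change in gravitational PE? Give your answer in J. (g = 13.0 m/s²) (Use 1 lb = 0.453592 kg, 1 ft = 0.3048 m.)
Convert to SI: m = 25.002 kg, Δh = 36.0091 m
ΔPE = mgΔh = (25.002)(13.0)(36.0091) = 11700 J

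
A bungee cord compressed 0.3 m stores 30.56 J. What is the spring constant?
k = 2·PE/x² = 2·30.56/(0.3)² = 679.1 N/m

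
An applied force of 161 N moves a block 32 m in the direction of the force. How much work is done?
W = F·d = (161)(32) = 5152 J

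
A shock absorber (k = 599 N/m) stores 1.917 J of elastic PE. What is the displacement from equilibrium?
x = √(2·PE/k) = √(2·1.917/599) = 0.08 m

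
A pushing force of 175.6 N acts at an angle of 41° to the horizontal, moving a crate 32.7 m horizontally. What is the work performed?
W = F·d·cosθ = (175.6)(32.7)cos(41°) = 4334 J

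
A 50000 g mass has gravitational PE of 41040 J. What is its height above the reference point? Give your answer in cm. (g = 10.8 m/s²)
Convert to SI: m = 50.0 kg, PE = 41040.0 J
h = PE/(mg) = 41040.0/(50.0·10.8) = 76.0 m = 7600 cm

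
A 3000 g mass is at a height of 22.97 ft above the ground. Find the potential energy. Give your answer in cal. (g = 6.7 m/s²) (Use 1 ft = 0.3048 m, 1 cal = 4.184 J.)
Convert to SI: m = 3.0 kg, h = 7.00126 m
PE = mgh = (3.0)(6.7)(7.00126) = 140.725 J = 33.63 cal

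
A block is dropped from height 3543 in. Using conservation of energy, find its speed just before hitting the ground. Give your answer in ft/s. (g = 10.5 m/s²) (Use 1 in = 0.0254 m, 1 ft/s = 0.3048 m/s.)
Convert to SI: h = 89.9922 m
mgh = ½mv² ⇒ v = √(2gh) = √(2·10.5·89.9922) = 43.4722 m/s = 142.6 ft/s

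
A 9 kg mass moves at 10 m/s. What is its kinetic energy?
KE = ½mv² = ½(9)(10)² = 450.0 J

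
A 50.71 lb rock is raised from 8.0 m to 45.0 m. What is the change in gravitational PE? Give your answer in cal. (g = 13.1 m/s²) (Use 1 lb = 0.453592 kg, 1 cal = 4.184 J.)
Convert to SI: m = 23.0017 kg, Δh = 37.0 m
ΔPE = mgΔh = (23.0017)(13.1)(37.0) = 11148.9 J = 2665 cal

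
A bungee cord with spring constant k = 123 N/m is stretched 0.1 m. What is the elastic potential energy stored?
PE = ½kx² = ½(123)(0.1)² = 0.615 J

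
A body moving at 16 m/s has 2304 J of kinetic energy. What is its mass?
m = 2·KE/v² = 2·2304/(16)² = 18.0 kg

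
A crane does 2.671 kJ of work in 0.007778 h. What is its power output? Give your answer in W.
Convert to SI: W = 2671.0 J, t = 28.0008 s
P = W/t = 2671.0/28.0008 = 95.39 W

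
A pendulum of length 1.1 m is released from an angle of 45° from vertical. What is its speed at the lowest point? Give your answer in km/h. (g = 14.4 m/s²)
h = L(1 − cosθ) = 1.1(1 − cos45°) = 0.322183 m
v = √(2gh) = √(2·14.4·0.322183) = 3.04612 m/s = 10.97 km/h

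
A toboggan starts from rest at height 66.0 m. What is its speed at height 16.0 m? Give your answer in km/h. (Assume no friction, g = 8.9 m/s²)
mgh₁ = mgh₂ + ½mv² ⇒ v = √(2g(h₁−h₂)) = √(2·8.9·50.0) = 29.8329 m/s = 107.4 km/h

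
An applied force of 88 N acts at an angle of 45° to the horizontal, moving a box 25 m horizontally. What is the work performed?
W = F·d·cosθ = (88)(25)cos(45°) = 1556 J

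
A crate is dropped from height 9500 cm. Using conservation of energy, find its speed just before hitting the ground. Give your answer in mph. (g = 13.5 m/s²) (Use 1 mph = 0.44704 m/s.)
Convert to SI: h = 95.0 m
mgh = ½mv² ⇒ v = √(2gh) = √(2·13.5·95.0) = 50.6458 m/s = 113.3 mph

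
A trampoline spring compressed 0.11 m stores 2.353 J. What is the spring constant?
k = 2·PE/x² = 2·2.353/(0.11)² = 388.9 N/m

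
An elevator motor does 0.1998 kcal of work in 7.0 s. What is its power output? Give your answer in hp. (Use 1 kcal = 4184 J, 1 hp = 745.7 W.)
Convert to SI: W = 835.963 J, t = 7.0 s
P = W/t = 835.963/7.0 = 119.423 W = 0.1601 hp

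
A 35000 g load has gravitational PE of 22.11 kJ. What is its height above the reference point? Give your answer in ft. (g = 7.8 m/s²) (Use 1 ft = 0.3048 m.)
Convert to SI: m = 35.0 kg, PE = 22110.0 J
h = PE/(mg) = 22110.0/(35.0·7.8) = 80.989 m = 265.7 ft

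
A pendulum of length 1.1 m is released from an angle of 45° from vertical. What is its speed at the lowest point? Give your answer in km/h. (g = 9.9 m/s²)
h = L(1 − cosθ) = 1.1(1 − cos45°) = 0.322183 m
v = √(2gh) = √(2·9.9·0.322183) = 2.52571 m/s = 9.093 km/h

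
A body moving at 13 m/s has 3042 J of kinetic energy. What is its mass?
m = 2·KE/v² = 2·3042/(13)² = 36.0 kg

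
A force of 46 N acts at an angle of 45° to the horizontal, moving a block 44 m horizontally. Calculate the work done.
W = F·d·cosθ = (46)(44)cos(45°) = 1431 J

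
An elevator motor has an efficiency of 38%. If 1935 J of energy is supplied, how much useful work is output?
W_out = η·W_in = 0.38·1935 = 735.3 J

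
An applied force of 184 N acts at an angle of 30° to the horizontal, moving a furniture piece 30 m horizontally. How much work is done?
W = F·d·cosθ = (184)(30)cos(30°) = 4780 J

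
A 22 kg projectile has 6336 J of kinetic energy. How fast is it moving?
v = √(2·KE/m) = √(2·6336/22) = 24.0 m/s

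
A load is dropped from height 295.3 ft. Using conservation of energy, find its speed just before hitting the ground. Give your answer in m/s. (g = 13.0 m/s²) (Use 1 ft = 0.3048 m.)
Convert to SI: h = 90.0074 m
mgh = ½mv² ⇒ v = √(2gh) = √(2·13.0·90.0074) = 48.38 m/s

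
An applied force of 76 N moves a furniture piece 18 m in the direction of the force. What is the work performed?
W = F·d = (76)(18) = 1368 J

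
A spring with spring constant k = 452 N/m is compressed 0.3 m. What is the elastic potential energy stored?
PE = ½kx² = ½(452)(0.3)² = 20.34 J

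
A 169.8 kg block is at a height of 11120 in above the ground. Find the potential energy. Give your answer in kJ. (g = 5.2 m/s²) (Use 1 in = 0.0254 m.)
Convert to SI: m = 169.8 kg, h = 282.448 m
PE = mgh = (169.8)(5.2)(282.448) = 249390 J = 249.4 kJ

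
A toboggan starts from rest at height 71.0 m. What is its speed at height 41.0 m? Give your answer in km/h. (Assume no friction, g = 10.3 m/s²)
mgh₁ = mgh₂ + ½mv² ⇒ v = √(2g(h₁−h₂)) = √(2·10.3·30.0) = 24.8596 m/s = 89.49 km/h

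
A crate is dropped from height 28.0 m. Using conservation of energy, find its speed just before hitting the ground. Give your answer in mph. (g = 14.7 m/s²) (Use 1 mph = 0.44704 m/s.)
mgh = ½mv² ⇒ v = √(2gh) = √(2·14.7·28.0) = 28.6915 m/s = 64.18 mph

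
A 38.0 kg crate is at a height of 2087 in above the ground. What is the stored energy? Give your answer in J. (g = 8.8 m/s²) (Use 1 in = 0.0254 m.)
Convert to SI: m = 38.0 kg, h = 53.0098 m
PE = mgh = (38.0)(8.8)(53.0098) = 17730 J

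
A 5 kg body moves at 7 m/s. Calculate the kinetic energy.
KE = ½mv² = ½(5)(7)² = 122.5 J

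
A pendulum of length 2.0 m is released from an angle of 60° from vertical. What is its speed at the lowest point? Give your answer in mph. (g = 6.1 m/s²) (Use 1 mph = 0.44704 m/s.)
h = L(1 − cosθ) = 2.0(1 − cos60°) = 1.0 m
v = √(2gh) = √(2·6.1·1.0) = 3.49285 m/s = 7.813 mph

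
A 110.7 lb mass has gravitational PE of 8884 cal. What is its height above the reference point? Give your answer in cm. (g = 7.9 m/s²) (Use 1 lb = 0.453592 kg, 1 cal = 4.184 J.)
Convert to SI: m = 50.2126 kg, PE = 37170.7 J
h = PE/(mg) = 37170.7/(50.2126·7.9) = 93.7044 m = 9370 cm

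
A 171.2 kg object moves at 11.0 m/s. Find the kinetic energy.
KE = ½mv² = ½(171.2)(11.0)² = 10360 J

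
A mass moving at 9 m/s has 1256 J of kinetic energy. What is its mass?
m = 2·KE/v² = 2·1256/(9)² = 31.01 kg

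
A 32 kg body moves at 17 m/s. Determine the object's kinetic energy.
KE = ½mv² = ½(32)(17)² = 4624.0 J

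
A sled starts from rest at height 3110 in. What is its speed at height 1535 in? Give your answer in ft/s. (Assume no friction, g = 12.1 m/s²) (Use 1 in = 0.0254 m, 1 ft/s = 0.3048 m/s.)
Convert to SI: h₁−h₂ = 40.005 m
mgh₁ = mgh₂ + ½mv² ⇒ v = √(2g(h₁−h₂)) = √(2·12.1·40.005) = 31.1146 m/s = 102.1 ft/s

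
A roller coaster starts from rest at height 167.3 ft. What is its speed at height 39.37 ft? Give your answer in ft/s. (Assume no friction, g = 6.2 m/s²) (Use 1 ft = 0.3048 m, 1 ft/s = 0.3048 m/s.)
Convert to SI: h₁−h₂ = 38.9931 m
mgh₁ = mgh₂ + ½mv² ⇒ v = √(2g(h₁−h₂)) = √(2·6.2·38.9931) = 21.989 m/s = 72.14 ft/s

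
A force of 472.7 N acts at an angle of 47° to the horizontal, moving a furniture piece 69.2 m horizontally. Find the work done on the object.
W = F·d·cosθ = (472.7)(69.2)cos(47°) = 22310 J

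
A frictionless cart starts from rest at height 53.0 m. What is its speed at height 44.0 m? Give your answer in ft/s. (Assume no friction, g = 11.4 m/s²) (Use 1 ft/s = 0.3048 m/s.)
mgh₁ = mgh₂ + ½mv² ⇒ v = √(2g(h₁−h₂)) = √(2·11.4·9.0) = 14.3248 m/s = 47.0 ft/s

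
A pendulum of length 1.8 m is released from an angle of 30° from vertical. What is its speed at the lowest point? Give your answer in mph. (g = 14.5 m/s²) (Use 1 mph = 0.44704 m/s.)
h = L(1 − cosθ) = 1.8(1 − cos30°) = 0.241154 m
v = √(2gh) = √(2·14.5·0.241154) = 2.64452 m/s = 5.916 mph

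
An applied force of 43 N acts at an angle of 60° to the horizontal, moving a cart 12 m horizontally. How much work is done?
W = F·d·cosθ = (43)(12)cos(60°) = 258.0 J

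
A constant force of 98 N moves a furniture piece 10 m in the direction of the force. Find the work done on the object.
W = F·d = (98)(10) = 980.0 J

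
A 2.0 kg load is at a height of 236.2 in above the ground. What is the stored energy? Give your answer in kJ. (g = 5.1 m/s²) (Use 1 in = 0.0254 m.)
Convert to SI: m = 2.0 kg, h = 5.99948 m
PE = mgh = (2.0)(5.1)(5.99948) = 61.1947 J = 0.06119 kJ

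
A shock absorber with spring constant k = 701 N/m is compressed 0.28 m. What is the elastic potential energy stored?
PE = ½kx² = ½(701)(0.28)² = 27.48 J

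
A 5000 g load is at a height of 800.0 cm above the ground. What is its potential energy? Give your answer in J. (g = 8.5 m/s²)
Convert to SI: m = 5.0 kg, h = 8.0 m
PE = mgh = (5.0)(8.5)(8.0) = 340.0 J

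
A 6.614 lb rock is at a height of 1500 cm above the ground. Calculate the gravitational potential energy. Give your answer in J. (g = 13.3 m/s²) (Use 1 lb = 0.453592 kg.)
Convert to SI: m = 3.00006 kg, h = 15.0 m
PE = mgh = (3.00006)(13.3)(15.0) = 598.5 J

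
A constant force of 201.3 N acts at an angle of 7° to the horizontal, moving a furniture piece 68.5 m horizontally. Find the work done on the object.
W = F·d·cosθ = (201.3)(68.5)cos(7°) = 13690 J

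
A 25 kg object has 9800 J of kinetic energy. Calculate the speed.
v = √(2·KE/m) = √(2·9800/25) = 28.0 m/s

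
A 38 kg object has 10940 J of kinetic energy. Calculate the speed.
v = √(2·KE/m) = √(2·10940/38) = 24.0 m/s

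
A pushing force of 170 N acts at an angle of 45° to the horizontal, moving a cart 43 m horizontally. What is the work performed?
W = F·d·cosθ = (170)(43)cos(45°) = 5169 J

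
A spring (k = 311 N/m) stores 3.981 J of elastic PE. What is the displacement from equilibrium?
x = √(2·PE/k) = √(2·3.981/311) = 0.16 m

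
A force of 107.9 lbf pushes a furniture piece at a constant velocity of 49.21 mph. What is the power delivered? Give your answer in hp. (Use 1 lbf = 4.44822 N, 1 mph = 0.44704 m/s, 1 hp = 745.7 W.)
Convert to SI: F = 479.963 N, v = 21.9988 m/s
P = Fv = (479.963)(21.9988) = 10558.6 W = 14.16 hp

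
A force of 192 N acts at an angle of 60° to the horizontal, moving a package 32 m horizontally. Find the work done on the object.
W = F·d·cosθ = (192)(32)cos(60°) = 3072 J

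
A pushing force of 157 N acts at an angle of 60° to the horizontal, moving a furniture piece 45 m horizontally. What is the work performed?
W = F·d·cosθ = (157)(45)cos(60°) = 3533 J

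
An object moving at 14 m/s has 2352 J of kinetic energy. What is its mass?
m = 2·KE/v² = 2·2352/(14)² = 24.0 kg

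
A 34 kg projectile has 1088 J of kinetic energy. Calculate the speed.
v = √(2·KE/m) = √(2·1088/34) = 8.0 m/s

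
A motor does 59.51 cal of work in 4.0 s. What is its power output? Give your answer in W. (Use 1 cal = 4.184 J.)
Convert to SI: W = 248.99 J, t = 4.0 s
P = W/t = 248.99/4.0 = 62.25 W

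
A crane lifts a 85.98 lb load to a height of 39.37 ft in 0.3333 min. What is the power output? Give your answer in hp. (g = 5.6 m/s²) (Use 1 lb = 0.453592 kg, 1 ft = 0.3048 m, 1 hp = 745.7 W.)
Convert to SI: m = 38.9998 kg, h = 12.0 m, t = 19.998 s
P = mgh/t = (38.9998)(5.6)(12.0)/19.998 = 131.052 W = 0.1757 hp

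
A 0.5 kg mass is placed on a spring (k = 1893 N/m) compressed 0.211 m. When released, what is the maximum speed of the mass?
½kx² = ½mv² ⇒ v = x√(k/m) = (0.211)√(1893/0.5) = 12.98 m/s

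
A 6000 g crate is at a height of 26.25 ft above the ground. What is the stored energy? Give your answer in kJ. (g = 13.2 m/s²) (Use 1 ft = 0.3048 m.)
Convert to SI: m = 6.0 kg, h = 8.001 m
PE = mgh = (6.0)(13.2)(8.001) = 633.679 J = 0.6337 kJ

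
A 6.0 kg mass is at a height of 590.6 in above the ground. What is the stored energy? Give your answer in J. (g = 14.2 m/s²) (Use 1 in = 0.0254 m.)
Convert to SI: m = 6.0 kg, h = 15.0012 m
PE = mgh = (6.0)(14.2)(15.0012) = 1278 J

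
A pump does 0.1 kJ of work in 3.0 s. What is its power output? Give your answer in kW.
Convert to SI: W = 100.0 J, t = 3.0 s
P = W/t = 100.0/3.0 = 33.3333 W = 0.03333 kW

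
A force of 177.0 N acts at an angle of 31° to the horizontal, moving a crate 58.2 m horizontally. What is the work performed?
W = F·d·cosθ = (177.0)(58.2)cos(31°) = 8830 J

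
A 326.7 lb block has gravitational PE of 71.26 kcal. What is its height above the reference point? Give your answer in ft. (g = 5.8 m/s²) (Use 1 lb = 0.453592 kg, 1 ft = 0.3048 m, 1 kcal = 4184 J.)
Convert to SI: m = 148.189 kg, PE = 298152 J
h = PE/(mg) = 298152/(148.189·5.8) = 346.893 m = 1138 ft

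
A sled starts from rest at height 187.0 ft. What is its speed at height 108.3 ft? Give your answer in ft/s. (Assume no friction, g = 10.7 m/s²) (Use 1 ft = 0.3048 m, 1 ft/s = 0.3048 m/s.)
Convert to SI: h₁−h₂ = 23.9878 m
mgh₁ = mgh₂ + ½mv² ⇒ v = √(2g(h₁−h₂)) = √(2·10.7·23.9878) = 22.657 m/s = 74.33 ft/s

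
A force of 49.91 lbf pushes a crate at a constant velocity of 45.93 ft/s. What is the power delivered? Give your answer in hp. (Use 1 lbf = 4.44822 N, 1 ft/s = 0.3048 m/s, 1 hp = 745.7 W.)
Convert to SI: F = 222.011 N, v = 13.9995 m/s
P = Fv = (222.011)(13.9995) = 3108.03 W = 4.168 hp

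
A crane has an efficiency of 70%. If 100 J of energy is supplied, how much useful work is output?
W_out = η·W_in = 0.7·100 = 70.0 J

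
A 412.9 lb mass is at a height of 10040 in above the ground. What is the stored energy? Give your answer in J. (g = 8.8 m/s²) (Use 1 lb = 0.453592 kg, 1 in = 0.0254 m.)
Convert to SI: m = 187.288 kg, h = 255.016 m
PE = mgh = (187.288)(8.8)(255.016) = 420300 J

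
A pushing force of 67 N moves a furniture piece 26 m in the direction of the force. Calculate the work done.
W = F·d = (67)(26) = 1742 J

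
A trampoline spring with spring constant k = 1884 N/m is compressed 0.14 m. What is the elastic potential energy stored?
PE = ½kx² = ½(1884)(0.14)² = 18.46 J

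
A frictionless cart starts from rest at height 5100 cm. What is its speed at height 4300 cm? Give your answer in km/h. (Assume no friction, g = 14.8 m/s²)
Convert to SI: h₁−h₂ = 8.0 m
mgh₁ = mgh₂ + ½mv² ⇒ v = √(2g(h₁−h₂)) = √(2·14.8·8.0) = 15.3883 m/s = 55.4 km/h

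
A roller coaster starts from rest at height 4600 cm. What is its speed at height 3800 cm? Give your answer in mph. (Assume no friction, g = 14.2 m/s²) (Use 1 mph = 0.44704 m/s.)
Convert to SI: h₁−h₂ = 8.0 m
mgh₁ = mgh₂ + ½mv² ⇒ v = √(2g(h₁−h₂)) = √(2·14.2·8.0) = 15.0732 m/s = 33.72 mph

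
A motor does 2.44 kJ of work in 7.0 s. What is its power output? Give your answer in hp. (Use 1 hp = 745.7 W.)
Convert to SI: W = 2440.0 J, t = 7.0 s
P = W/t = 2440.0/7.0 = 348.571 W = 0.4674 hp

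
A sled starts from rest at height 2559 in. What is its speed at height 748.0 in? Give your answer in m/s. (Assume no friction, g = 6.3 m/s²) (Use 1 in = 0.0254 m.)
Convert to SI: h₁−h₂ = 45.9994 m
mgh₁ = mgh₂ + ½mv² ⇒ v = √(2g(h₁−h₂)) = √(2·6.3·45.9994) = 24.07 m/s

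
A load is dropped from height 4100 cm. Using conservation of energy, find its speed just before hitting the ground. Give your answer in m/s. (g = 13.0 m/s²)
Convert to SI: h = 41.0 m
mgh = ½mv² ⇒ v = √(2gh) = √(2·13.0·41.0) = 32.65 m/s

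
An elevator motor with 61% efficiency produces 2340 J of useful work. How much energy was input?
W_in = W_out/η = 2340/0.61 = 3836 J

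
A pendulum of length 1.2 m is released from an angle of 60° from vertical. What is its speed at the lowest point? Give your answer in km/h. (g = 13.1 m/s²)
h = L(1 − cosθ) = 1.2(1 − cos60°) = 0.6 m
v = √(2gh) = √(2·13.1·0.6) = 3.96485 m/s = 14.27 km/h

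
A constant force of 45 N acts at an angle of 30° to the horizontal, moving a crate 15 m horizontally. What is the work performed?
W = F·d·cosθ = (45)(15)cos(30°) = 584.6 J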